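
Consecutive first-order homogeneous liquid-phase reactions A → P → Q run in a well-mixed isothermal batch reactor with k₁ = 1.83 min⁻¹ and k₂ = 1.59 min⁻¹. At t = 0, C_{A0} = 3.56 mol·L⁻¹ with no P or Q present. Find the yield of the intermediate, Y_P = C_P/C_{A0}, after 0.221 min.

0.277

For first-order series with pure A initially, C_P(t) = k₁C_{A0}/(k₂−k₁)·(e^(−k₁t) − e^(−k₂t)).
e^(−k₁t) = e^(−1.83×0.221) = e^(−0.4044) = 0.6674; e^(−k₂t) = e^(−0.3514) = 0.7037.
C_P = 1.83×3.56/(1.59−1.83) × (0.6674−0.7037) = (-27.15)×(-0.03635) = 0.9868 mol·L⁻¹.
Y_P = C_P/C_{A0} = 0.9868/3.56 = 0.277.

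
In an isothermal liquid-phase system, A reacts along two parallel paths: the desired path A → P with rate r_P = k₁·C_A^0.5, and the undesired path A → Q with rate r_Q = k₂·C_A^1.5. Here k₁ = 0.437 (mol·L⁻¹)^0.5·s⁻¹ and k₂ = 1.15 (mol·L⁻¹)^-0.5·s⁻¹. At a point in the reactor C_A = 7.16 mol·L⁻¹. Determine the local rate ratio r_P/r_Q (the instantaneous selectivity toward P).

S_{P/Q} = r_P/r_Q = (k₁·C_A^0.5)/(k₂·C_A^1.5) = (k₁/k₂)·C_A⁻¹.
= (0.437×7.160^0.5) / (1.15×7.160^1.5) = 1.169/22.03 = 0.0531.
The undesired path is higher order in A, so low C_A (CSTR or dilute feed) favours P.

0.0531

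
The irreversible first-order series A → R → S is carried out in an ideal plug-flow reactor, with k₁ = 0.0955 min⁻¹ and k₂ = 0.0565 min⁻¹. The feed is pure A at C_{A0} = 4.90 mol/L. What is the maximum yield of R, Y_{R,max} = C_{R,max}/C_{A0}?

For a first-order series the maximum intermediate yield is C_{R,max}/C_{A0} = (k₁/k₂)^[k₂/(k₂−k₁)].
= (0.0955/0.0565)^(0.0565/(0.0565−0.0955)) = (1.690)^(-1.449) = 0.4675.

0.467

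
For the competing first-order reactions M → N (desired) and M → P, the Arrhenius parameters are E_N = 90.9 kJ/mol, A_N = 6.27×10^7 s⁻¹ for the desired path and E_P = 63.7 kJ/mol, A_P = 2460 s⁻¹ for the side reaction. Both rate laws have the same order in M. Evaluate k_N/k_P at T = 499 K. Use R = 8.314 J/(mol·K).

36.2

With equal orders, S_{N/P} = k_N/k_P = (A_N/A_P)·exp[(E_P−E_N)/(RT)].
(E_P−E_N)/(RT) = (63.7−90.9)×10³/(8.314×499) = -27200/4149 = -6.556.
k_N/k_P = (6.27×10^7/2460)·exp(-6.556) = 25488 × 0.001421 = 36.2.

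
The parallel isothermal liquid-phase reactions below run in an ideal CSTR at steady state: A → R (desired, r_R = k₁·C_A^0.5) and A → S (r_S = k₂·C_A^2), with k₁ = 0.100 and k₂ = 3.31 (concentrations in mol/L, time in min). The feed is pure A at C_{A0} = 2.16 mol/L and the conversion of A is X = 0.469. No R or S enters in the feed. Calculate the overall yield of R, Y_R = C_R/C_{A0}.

Exit C_A = C_{A0}(1−X) = 2.16×0.531 = 1.147 mol/L.
Rates in a CSTR are evaluated at the outlet concentration: r_R = 0.100×1.147^0.5 = 0.1071, r_S = 3.31×1.147^2 = 4.354.
Fraction of consumed A going to R: r_R/(r_R+r_S) = 0.02400.
C_R = 0.02400·C_{A0}·X = 0.02400×2.16×0.469 = 0.0243 mol/L; Y_R = C_R/C_{A0} = 0.0113.

0.0113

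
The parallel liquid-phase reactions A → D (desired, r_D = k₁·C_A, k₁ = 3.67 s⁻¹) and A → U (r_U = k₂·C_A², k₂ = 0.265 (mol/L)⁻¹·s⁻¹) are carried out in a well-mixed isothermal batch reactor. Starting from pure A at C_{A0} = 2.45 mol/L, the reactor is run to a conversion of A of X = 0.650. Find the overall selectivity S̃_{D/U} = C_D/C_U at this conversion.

8.44

C_A = C_{A0}(1−X) = 0.8575 mol/L.
Along a PFR/batch, dC_D/dC_A = −r_D/(r_D+r_U) = −k₁/(k₁+k₂·C_A).
Integrating from C_{A0} to C_A: C_D = (3.67/0.265)·ln[(3.67+0.265·2.45)/(3.67+0.265·0.858)] = 13.85·ln(4.319/3.897) = 1.424 mol/L.
C_U = (C_{A0}−C_A)−C_D = 0.1686 mol/L; S̃_{D/U} = 1.424/0.1686 = 8.44.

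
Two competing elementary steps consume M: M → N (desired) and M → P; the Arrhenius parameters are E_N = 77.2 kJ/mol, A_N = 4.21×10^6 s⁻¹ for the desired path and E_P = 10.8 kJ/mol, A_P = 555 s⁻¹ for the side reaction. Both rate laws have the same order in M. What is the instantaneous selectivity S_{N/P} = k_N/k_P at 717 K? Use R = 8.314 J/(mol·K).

k_N/k_P = (A_N/A_P)·exp[−(E_N−E_P)/(RT)] = (A_N/A_P)·exp[(E_P−E_N)/(RT)].
(E_P−E_N)/(RT) = (10.8−77.2)×10³/(8.314×717) = -66400/5961 = -11.14.
k_N/k_P = (4.21×10^6/555)·exp(-11.14) = 7586 × 1.454×10^-5 = 0.110.
Since E_N > E_P, raising the temperature improves selectivity toward N.

0.110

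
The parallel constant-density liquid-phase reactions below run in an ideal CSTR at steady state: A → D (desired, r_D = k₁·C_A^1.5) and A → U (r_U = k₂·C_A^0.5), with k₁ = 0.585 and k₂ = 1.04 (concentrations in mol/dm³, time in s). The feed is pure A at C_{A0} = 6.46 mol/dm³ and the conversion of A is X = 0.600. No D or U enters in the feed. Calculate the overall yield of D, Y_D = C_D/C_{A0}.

Exit C_A = C_{A0}(1−X) = 6.46×0.400 = 2.584 mol/dm³.
In a CSTR the entire volume is at exit conditions, so r_D = 0.585×2.584^1.5 = 2.430 and r_U = 1.04×2.584^0.5 = 1.672.
Fraction of consumed A going to D: r_D/(r_D+r_U) = 0.5924.
C_D = 0.5924·C_{A0}·X = 0.5924×6.46×0.600 = 2.30 mol/dm³; Y_D = C_D/C_{A0} = 0.355.

0.355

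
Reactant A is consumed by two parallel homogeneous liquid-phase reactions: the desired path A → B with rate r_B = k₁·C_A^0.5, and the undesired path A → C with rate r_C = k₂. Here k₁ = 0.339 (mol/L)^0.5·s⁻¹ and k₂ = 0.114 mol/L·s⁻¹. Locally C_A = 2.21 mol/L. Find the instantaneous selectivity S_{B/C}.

S_{B/C} = r_B/r_C = (k₁·C_A^0.5)/(k₂) = (k₁/k₂)·C_A^0.5.
= (0.339×2.210^0.5) / (0.114) = 0.5040/0.1140 = 4.42.

4.42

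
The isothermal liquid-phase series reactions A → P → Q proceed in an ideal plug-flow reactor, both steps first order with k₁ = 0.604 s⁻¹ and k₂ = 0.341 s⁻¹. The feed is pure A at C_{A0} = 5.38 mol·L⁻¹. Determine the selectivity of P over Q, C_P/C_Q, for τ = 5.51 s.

0.386

Solving the coupled first-order balances gives C_P(τ) = [k₁/(k₂−k₁)]·C_{A0}·(e^(−k₁τ) − e^(−k₂τ)).
e^(−k₁τ) = e^(−0.604×5.51) = e^(−3.328) = 0.03586; e^(−k₂τ) = e^(−1.879) = 0.1528.
C_P = 0.604×5.38/(0.341−0.604) × (0.03586−0.1528) = (-12.36)×(-0.1169) = 1.444 mol·L⁻¹.
C_A = C_{A0}e^(−k₁τ) = 0.1929 mol·L⁻¹, so C_Q = C_{A0}−C_A−C_P = 3.743 mol·L⁻¹; C_P/C_Q = 0.386.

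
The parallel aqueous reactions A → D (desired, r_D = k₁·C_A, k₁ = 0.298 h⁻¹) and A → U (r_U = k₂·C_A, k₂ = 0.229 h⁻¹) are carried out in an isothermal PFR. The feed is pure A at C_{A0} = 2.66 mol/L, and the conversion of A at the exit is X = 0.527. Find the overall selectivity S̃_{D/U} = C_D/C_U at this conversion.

1.30

C_A = C_{A0}(1−X) = 1.258 mol/L.
Both paths are first order in A, so the instantaneous fraction to D is constant: dC_D/d(−C_A) = k₁/(k₁+k₂) = 0.5655.
C_D = 0.5655·(C_{A0}−C_A) = 0.5655×1.402 = 0.793 mol/L.
C_U = (C_{A0}−C_A)−C_D = 0.6091 mol/L; S̃_{D/U} = 0.7927/0.6091 = 1.30.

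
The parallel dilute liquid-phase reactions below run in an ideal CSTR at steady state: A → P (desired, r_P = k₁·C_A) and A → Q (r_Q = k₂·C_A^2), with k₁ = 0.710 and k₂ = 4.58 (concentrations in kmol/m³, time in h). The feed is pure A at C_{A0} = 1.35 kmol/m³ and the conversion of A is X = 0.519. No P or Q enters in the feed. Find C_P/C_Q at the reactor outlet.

0.239

Exit C_A = C_{A0}(1−X) = 1.35×0.481 = 0.6493 kmol/m³.
A CSTR operates uniformly at the exit composition, giving r_P = 0.4610 and r_Q = 1.931 (each k·C_A^n at C_A = 0.6493).
Overall selectivity = C_P/C_Q = r_Pτ/(r_Qτ) = r_P/r_Q = 0.239.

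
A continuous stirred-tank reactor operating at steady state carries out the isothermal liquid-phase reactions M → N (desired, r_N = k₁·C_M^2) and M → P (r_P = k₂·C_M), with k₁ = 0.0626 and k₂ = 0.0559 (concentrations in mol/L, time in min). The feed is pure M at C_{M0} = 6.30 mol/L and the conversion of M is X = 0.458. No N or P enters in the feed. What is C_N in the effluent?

2.29 mol/L

Exit C_M = C_{M0}(1−X) = 6.30×0.542 = 3.415 mol/L.
In a CSTR the entire volume is at exit conditions, so r_N = 0.0626×3.415^2 = 0.7299 and r_P = 0.0559×3.415 = 0.1909.
Fraction of consumed M going to N: r_N/(r_N+r_P) = 0.7927.
C_N = 0.7927·C_{M0}·X = 0.7927×6.30×0.458 = 2.29 mol/L.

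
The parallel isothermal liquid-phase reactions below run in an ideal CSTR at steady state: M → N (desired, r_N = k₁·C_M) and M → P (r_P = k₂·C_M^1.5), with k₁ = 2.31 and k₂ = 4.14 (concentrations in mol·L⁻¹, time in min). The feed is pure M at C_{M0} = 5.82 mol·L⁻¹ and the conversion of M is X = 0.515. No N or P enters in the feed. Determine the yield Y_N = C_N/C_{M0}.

0.128

Exit C_M = C_{M0}(1−X) = 5.82×0.485 = 2.823 mol·L⁻¹.
A CSTR operates uniformly at the exit composition, giving r_N = 6.520 and r_P = 19.63 (each k·C_M^n at C_M = 2.823).
Fraction of consumed M going to N: r_N/(r_N+r_P) = 0.2493.
C_N = 0.2493·C_{M0}·X = 0.2493×5.82×0.515 = 0.747 mol·L⁻¹; Y_N = C_N/C_{M0} = 0.128.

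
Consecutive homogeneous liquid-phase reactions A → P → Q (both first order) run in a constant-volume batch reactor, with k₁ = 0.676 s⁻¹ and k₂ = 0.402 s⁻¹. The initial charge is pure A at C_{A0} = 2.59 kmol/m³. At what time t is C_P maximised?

1.90 s

Setting dC_P/dt = 0 gives t_opt = ln(k₂/k₁)/(k₂−k₁).
= ln(0.402/0.676)/(0.402−0.676) = ln(0.5947)/-0.2740 = -0.5197/-0.2740 = 1.90 s.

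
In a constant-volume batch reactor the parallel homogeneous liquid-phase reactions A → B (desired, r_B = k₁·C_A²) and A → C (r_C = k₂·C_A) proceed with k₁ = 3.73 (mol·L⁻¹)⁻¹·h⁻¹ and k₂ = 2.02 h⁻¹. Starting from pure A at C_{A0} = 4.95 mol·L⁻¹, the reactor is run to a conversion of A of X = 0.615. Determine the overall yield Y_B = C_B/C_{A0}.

C_A = C_{A0}(1−X) = 1.906 mol·L⁻¹.
Along a PFR/batch, dC_C/dC_A = −r_C/(r_B+r_C) = −k₂/(k₂+k₁·C_A).
Integrating from C_{A0} to C_A: C_C = (2.02/3.73)·ln[(2.02+3.73·4.95)/(2.02+3.73·1.91)] = 0.5416·ln(20.48/9.128) = 0.4377 mol·L⁻¹.
Then C_B = (C_{A0}−C_A) − C_C = 3.044 − 0.4377 = 2.607 mol·L⁻¹.
Y_B = C_B/C_{A0} = 2.607/4.95 = 0.527.

0.527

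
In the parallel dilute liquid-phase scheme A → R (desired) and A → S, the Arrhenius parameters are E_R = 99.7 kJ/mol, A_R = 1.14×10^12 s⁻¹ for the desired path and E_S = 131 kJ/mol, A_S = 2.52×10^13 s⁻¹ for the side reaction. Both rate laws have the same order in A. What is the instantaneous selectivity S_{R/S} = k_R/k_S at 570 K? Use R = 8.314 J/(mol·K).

With equal orders, S_{R/S} = k_R/k_S = (A_R/A_S)·exp[(E_S−E_R)/(RT)].
(E_S−E_R)/(RT) = (131−99.7)×10³/(8.314×570) = 31300/4739 = 6.605.
k_R/k_S = (1.14×10^12/2.52×10^13)·exp(6.605) = 0.04524 × 738.6 = 33.4.
Since E_R < E_S, lowering the temperature improves selectivity toward R.

33.4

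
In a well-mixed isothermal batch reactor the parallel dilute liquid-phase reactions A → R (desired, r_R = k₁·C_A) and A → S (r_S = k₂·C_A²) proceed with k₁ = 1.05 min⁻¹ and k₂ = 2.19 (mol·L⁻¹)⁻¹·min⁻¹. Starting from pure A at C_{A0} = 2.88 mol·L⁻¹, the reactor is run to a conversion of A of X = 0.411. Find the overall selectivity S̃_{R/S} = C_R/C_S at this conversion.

C_A = C_{A0}(1−X) = 1.696 mol·L⁻¹.
Along a PFR/batch, dC_R/dC_A = −r_R/(r_R+r_S) = −k₁/(k₁+k₂·C_A).
Integrating from C_{A0} to C_A: C_R = (1.05/2.19)·ln[(1.05+2.19·2.88)/(1.05+2.19·1.70)] = 0.4795·ln(7.357/4.765) = 0.2083 mol·L⁻¹.
C_S = (C_{A0}−C_A)−C_R = 0.9754 mol·L⁻¹; S̃_{R/S} = 0.2083/0.9754 = 0.214.

0.214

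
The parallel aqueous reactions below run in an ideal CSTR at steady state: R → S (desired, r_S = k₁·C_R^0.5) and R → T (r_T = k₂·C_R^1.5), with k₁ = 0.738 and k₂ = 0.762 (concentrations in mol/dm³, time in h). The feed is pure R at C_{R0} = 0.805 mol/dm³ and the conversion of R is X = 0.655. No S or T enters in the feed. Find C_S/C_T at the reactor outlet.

3.49

Exit C_R = C_{R0}(1−X) = 0.805×0.345 = 0.2777 mol/dm³.
Rates in a CSTR are evaluated at the outlet concentration: r_S = 0.738×0.2777^0.5 = 0.3889, r_T = 0.762×0.2777^1.5 = 0.1115.
Overall selectivity = C_S/C_T = r_Sτ/(r_Tτ) = r_S/r_T = 3.49.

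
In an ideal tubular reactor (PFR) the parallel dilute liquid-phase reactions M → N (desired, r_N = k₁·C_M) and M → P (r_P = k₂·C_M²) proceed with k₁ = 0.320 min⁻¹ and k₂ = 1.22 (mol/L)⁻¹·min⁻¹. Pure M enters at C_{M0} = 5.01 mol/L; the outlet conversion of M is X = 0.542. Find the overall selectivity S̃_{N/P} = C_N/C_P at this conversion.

C_M = C_{M0}(1−X) = 2.295 mol/L.
Along a PFR/batch, dC_N/dC_M = −r_N/(r_N+r_P) = −k₁/(k₁+k₂·C_M).
Integrating from C_{M0} to C_M: C_N = (0.320/1.22)·ln[(0.320+1.22·5.01)/(0.320+1.22·2.29)] = 0.2623·ln(6.432/3.119) = 0.1898 mol/L.
C_P = (C_{M0}−C_M)−C_N = 2.526 mol/L; S̃_{N/P} = 0.1898/2.526 = 0.0752.

0.0752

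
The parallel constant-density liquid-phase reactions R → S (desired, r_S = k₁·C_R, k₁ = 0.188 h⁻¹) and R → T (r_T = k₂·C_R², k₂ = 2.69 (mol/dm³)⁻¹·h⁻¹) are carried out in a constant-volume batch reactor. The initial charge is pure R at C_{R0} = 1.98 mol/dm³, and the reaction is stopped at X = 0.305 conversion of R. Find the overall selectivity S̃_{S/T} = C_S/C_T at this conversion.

0.0421

C_R = C_{R0}(1−X) = 1.376 mol/dm³.
Along a PFR/batch, dC_S/dC_R = −r_S/(r_S+r_T) = −k₁/(k₁+k₂·C_R).
Integrating from C_{R0} to C_R: C_S = (0.188/2.69)·ln[(0.188+2.69·1.98)/(0.188+2.69·1.38)] = 0.06989·ln(5.514/3.890) = 0.02439 mol/dm³.
C_T = (C_{R0}−C_R)−C_S = 0.5795 mol/dm³; S̃_{S/T} = 0.02439/0.5795 = 0.0421.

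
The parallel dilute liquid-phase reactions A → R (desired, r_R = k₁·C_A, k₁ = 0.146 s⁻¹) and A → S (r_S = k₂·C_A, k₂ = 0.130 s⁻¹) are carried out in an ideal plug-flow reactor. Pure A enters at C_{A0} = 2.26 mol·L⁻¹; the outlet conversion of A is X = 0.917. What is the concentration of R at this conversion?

C_A = C_{A0}(1−X) = 0.1876 mol·L⁻¹.
Both paths are first order in A, so the instantaneous fraction to R is constant: dC_R/d(−C_A) = k₁/(k₁+k₂) = 0.5290.
C_R = 0.5290·(C_{A0}−C_A) = 0.5290×2.072 = 1.10 mol·L⁻¹.

1.10 mol·L⁻¹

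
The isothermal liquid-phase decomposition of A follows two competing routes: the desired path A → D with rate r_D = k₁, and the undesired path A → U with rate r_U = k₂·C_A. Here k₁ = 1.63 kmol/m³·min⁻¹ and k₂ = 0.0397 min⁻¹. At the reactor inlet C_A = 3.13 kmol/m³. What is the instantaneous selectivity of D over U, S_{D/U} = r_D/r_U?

S_{D/U} = r_D/r_U = (k₁)/(k₂·C_A) = (k₁/k₂)·C_A⁻¹.
= (1.63) / (0.0397×3.130) = 1.630/0.1243 = 13.1.
The undesired path is higher order in A, so low C_A (CSTR or dilute feed) favours D.

13.1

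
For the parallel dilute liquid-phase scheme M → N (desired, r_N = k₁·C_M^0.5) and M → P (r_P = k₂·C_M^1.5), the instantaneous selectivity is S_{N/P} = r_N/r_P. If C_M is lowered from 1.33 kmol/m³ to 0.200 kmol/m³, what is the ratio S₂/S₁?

S_{N/P} = (k₁/k₂)·C_M⁻¹, so S₂/S₁ = (C_{M,2}/C_{M,1})⁻¹.
= 1.33/0.200 = 6.65.

6.65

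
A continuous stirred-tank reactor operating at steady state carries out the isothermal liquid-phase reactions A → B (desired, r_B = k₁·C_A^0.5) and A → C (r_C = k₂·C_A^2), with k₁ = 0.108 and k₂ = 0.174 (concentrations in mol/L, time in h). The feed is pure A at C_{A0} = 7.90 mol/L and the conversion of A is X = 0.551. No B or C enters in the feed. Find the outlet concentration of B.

0.370 mol/L

Exit C_A = C_{A0}(1−X) = 7.90×0.449 = 3.547 mol/L.
Rates in a CSTR are evaluated at the outlet concentration: r_B = 0.108×3.547^0.5 = 0.2034, r_C = 0.174×3.547^2 = 2.189.
Fraction of consumed A going to B: r_B/(r_B+r_C) = 0.08501.
C_B = 0.08501·C_{A0}·X = 0.08501×7.90×0.551 = 0.370 mol/L.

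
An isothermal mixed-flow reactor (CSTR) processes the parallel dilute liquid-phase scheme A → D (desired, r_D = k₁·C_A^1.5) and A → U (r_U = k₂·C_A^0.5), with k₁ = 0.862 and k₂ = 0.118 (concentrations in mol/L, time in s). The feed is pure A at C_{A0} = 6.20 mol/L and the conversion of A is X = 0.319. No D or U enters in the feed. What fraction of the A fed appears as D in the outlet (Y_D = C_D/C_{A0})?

0.309

Exit C_A = C_{A0}(1−X) = 6.20×0.681 = 4.222 mol/L.
A CSTR operates uniformly at the exit composition, giving r_D = 7.479 and r_U = 0.2425 (each k·C_A^n at C_A = 4.222).
Fraction of consumed A going to D: r_D/(r_D+r_U) = 0.9686.
C_D = 0.9686·C_{A0}·X = 0.9686×6.20×0.319 = 1.92 mol/L; Y_D = C_D/C_{A0} = 0.309.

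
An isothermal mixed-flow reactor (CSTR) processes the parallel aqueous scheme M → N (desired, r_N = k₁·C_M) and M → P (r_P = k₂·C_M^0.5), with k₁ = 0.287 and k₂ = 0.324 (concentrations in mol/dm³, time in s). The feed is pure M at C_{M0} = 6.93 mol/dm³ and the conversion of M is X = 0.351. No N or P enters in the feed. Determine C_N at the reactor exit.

Exit C_M = C_{M0}(1−X) = 6.93×0.649 = 4.498 mol/dm³.
In a CSTR the entire volume is at exit conditions, so r_N = 0.287×4.498 = 1.291 and r_P = 0.324×4.498^0.5 = 0.6871.
Fraction of consumed M going to N: r_N/(r_N+r_P) = 0.6526.
C_N = 0.6526·C_{M0}·X = 0.6526×6.93×0.351 = 1.59 mol/dm³.

1.59 mol/dm³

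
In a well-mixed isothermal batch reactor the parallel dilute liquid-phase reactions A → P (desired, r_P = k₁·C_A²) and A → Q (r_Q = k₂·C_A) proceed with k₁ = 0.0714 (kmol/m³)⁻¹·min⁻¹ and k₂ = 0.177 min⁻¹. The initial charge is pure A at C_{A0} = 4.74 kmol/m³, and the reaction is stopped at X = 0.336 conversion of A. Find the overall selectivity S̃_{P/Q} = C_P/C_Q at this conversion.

1.58

C_A = C_{A0}(1−X) = 3.147 kmol/m³.
Along a PFR/batch, dC_Q/dC_A = −r_Q/(r_P+r_Q) = −k₂/(k₂+k₁·C_A).
Integrating from C_{A0} to C_A: C_Q = (0.177/0.0714)·ln[(0.177+0.0714·4.74)/(0.177+0.0714·3.15)] = 2.479·ln(0.5154/0.4017) = 0.6179 kmol/m³.
Then C_P = (C_{A0}−C_A) − C_Q = 1.593 − 0.6179 = 0.9747 kmol/m³.
S̃_{P/Q} = C_P/C_Q = 0.9747/0.6179 = 1.58.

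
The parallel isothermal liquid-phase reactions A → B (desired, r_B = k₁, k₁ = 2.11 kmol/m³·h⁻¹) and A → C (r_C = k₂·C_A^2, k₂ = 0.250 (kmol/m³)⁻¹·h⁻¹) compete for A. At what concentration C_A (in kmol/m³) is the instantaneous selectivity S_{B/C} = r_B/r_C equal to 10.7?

S_{B/C} = (k₁/k₂)·C_A^-2 ⇒ C_A = (S·k₂/k₁)^(-0.5).
= (10.7×0.250/2.11)^(-0.5) = (1.268)^(-0.5) = 0.888 kmol/m³.

0.888 kmol/m³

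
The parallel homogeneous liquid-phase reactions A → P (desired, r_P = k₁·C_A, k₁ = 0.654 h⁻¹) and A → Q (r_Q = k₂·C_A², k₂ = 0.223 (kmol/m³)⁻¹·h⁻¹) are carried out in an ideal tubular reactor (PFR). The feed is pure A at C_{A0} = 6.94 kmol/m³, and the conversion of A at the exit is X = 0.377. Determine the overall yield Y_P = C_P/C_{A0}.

C_A = C_{A0}(1−X) = 4.324 kmol/m³.
Along a PFR/batch, dC_P/dC_A = −r_P/(r_P+r_Q) = −k₁/(k₁+k₂·C_A).
Integrating from C_{A0} to C_A: C_P = (0.654/0.223)·ln[(0.654+0.223·6.94)/(0.654+0.223·4.32)] = 2.933·ln(2.202/1.618) = 0.9030 kmol/m³.
Y_P = C_P/C_{A0} = 0.9030/6.94 = 0.130.

0.130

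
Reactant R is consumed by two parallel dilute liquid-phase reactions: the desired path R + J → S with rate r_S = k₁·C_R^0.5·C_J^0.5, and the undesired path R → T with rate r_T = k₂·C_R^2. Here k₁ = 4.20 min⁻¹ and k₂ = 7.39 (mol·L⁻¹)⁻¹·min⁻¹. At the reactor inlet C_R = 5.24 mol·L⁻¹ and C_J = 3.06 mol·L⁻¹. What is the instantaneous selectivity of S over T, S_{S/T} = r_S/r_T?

0.0829

S_{S/T} = r_S/r_T = (k₁·C_R^0.5·C_J^0.5)/(k₂·C_R^2) = (k₁/k₂)·C_R^-1.5·C_J^0.5.
= (4.20×5.240^0.5×3.060^0.5) / (7.39×5.240^2) = 16.82/202.9 = 0.0829.
The undesired path is higher order in R, so low C_R (CSTR or dilute feed) favours S.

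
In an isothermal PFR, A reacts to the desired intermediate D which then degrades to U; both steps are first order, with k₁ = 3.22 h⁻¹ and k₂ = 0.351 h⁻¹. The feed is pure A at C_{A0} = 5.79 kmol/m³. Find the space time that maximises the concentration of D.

0.773 h

For first-order series the maximum of C_D occurs at τ_opt = ln(k₂/k₁)/(k₂−k₁).
= ln(0.351/3.22)/(0.351−3.22) = ln(0.1090)/-2.869 = -2.216/-2.869 = 0.773 h.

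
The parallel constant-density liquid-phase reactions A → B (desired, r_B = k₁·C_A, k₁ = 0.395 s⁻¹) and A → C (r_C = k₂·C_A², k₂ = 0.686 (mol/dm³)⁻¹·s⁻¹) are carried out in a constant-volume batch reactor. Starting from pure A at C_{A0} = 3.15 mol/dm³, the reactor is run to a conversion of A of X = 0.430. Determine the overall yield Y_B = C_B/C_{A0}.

C_A = C_{A0}(1−X) = 1.796 mol/dm³.
Along a PFR/batch, dC_B/dC_A = −r_B/(r_B+r_C) = −k₁/(k₁+k₂·C_A).
Integrating from C_{A0} to C_A: C_B = (0.395/0.686)·ln[(0.395+0.686·3.15)/(0.395+0.686·1.80)] = 0.5758·ln(2.556/1.627) = 0.2602 mol/dm³.
Y_B = C_B/C_{A0} = 0.2602/3.15 = 0.0826.

0.0826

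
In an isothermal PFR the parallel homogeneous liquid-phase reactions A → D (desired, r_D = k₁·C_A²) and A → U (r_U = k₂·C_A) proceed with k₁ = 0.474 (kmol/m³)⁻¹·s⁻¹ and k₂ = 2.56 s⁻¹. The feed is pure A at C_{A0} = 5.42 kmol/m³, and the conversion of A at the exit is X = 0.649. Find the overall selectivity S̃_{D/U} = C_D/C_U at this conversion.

0.657

C_A = C_{A0}(1−X) = 1.902 kmol/m³.
Along a PFR/batch, dC_U/dC_A = −r_U/(r_D+r_U) = −k₂/(k₂+k₁·C_A).
Integrating from C_{A0} to C_A: C_U = (2.56/0.474)·ln[(2.56+0.474·5.42)/(2.56+0.474·1.90)] = 5.401·ln(5.129/3.462) = 2.123 kmol/m³.
Then C_D = (C_{A0}−C_A) − C_U = 3.518 − 2.123 = 1.394 kmol/m³.
S̃_{D/U} = C_D/C_U = 1.394/2.123 = 0.657.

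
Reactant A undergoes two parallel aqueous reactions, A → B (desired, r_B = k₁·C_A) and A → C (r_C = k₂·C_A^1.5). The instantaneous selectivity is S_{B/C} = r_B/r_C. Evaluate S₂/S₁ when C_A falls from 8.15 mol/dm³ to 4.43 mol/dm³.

S_{B/C} = (k₁/k₂)·C_A^-0.5, so S₂/S₁ = (C_{A,2}/C_{A,1})^-0.5.
= (4.43/8.15)^(-0.5) = (0.5436)^(-0.5) = 1.36.
Selectivity toward B rises as C_A falls — low-concentration operation is favoured.

1.36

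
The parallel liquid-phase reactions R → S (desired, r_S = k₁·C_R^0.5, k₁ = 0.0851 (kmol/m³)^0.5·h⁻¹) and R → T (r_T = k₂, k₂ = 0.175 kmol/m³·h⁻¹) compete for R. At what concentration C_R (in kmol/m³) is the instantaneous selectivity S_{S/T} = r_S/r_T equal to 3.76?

59.8 kmol/m³

S_{S/T} = (k₁/k₂)·C_R^0.5 ⇒ C_R = (S·k₂/k₁)^(2).
= (3.76×0.175/0.0851)^(2) = (7.732)^(2) = 59.8 kmol/m³.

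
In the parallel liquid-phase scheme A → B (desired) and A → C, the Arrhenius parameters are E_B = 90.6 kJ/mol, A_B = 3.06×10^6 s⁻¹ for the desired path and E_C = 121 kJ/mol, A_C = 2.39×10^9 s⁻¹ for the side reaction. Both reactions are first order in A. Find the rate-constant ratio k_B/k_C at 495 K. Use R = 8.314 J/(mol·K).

2.07

With equal orders, S_{B/C} = k_B/k_C = (A_B/A_C)·exp[(E_C−E_B)/(RT)].
(E_C−E_B)/(RT) = (121−90.6)×10³/(8.314×495) = 30400/4115 = 7.387.
k_B/k_C = (3.06×10^6/2.39×10^9)·exp(7.387) = 0.001280 × 1615 = 2.07.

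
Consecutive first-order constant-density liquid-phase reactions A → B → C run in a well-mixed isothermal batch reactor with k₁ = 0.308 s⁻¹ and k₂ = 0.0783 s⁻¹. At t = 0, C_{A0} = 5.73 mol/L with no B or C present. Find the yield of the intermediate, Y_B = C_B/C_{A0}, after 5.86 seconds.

0.627

The intermediate concentration in a first-order A→B→C sequence is C_B = k₁C_{A0}(e^(−k₁t) − e^(−k₂t))/(k₂−k₁).
e^(−k₁t) = e^(−0.308×5.86) = e^(−1.805) = 0.1645; e^(−k₂t) = e^(−0.4588) = 0.6320.
C_B = 0.308×5.73/(0.0783−0.308) × (0.1645−0.6320) = (-7.683)×(-0.4675) = 3.592 mol/L.
Y_B = C_B/C_{A0} = 3.592/5.73 = 0.627.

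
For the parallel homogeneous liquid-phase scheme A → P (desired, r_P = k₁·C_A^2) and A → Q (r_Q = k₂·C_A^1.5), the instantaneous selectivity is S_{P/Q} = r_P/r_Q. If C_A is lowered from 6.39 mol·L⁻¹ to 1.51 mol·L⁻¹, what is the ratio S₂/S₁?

S_{P/Q} = (k₁/k₂)·C_A^0.5, so S₂/S₁ = (C_{A,2}/C_{A,1})^0.5.
= (1.51/6.39)^0.5 = (0.2363)^0.5 = 0.486.

0.486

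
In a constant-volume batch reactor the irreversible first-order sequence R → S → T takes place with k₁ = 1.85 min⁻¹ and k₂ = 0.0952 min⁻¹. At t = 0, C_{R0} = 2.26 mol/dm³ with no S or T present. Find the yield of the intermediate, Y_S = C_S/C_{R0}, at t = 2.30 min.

0.832

For first-order series with pure R initially, C_S(t) = k₁C_{R0}/(k₂−k₁)·(e^(−k₁t) − e^(−k₂t)).
e^(−k₁t) = e^(−1.85×2.30) = e^(−4.255) = 0.01419; e^(−k₂t) = e^(−0.2190) = 0.8034.
C_S = 1.85×2.26/(0.0952−1.85) × (0.01419−0.8034) = (-2.383)×(-0.7892) = 1.880 mol/dm³.
Y_S = C_S/C_{R0} = 1.880/2.26 = 0.832.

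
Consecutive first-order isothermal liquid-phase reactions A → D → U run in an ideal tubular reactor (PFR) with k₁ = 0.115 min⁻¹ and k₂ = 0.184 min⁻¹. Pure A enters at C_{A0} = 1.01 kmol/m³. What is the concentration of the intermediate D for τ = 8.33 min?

The intermediate concentration in a first-order A→B→C sequence is C_D = k₁C_{A0}(e^(−k₁τ) − e^(−k₂τ))/(k₂−k₁).
e^(−k₁τ) = e^(−0.115×8.33) = e^(−0.9580) = 0.3837; e^(−k₂τ) = e^(−1.533) = 0.2159.
C_D = 0.115×1.01/(0.184−0.115) × (0.3837−0.2159) = 1.683×0.1677 = 0.2823 kmol/m³.

0.282 kmol/m³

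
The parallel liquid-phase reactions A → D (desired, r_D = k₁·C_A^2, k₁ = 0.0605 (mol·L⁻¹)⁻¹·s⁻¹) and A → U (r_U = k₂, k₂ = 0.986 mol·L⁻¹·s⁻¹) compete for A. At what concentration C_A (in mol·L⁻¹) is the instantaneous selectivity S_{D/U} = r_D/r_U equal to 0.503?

2.86 mol·L⁻¹

S_{D/U} = (k₁/k₂)·C_A^2 ⇒ C_A = (S·k₂/k₁)^(0.5).
= (0.503×0.986/0.0605)^(0.5) = (8.198)^(0.5) = 2.86 mol·L⁻¹.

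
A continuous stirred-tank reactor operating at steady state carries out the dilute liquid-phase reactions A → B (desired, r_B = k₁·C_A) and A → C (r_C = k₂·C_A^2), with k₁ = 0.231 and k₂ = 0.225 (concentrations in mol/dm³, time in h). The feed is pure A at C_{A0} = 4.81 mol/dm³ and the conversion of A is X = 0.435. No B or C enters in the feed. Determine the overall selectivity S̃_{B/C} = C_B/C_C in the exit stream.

Exit C_A = C_{A0}(1−X) = 4.81×0.565 = 2.718 mol/dm³.
Rates in a CSTR are evaluated at the outlet concentration: r_B = 0.231×2.718 = 0.6278, r_C = 0.225×2.718^2 = 1.662.
Overall selectivity = C_B/C_C = r_Bτ/(r_Cτ) = r_B/r_C = 0.378.

0.378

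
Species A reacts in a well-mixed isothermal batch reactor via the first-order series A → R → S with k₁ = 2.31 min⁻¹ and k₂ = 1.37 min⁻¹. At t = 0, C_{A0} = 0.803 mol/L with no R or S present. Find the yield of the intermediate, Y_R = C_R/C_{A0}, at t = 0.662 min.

0.460

The intermediate concentration in a first-order A→B→C sequence is C_R = k₁C_{A0}(e^(−k₁t) − e^(−k₂t))/(k₂−k₁).
e^(−k₁t) = e^(−2.31×0.662) = e^(−1.529) = 0.2167; e^(−k₂t) = e^(−0.9069) = 0.4038.
C_R = 2.31×0.803/(1.37−2.31) × (0.2167−0.4038) = (-1.973)×(-0.1871) = 0.3691 mol/L.
Y_R = C_R/C_{A0} = 0.3691/0.803 = 0.460.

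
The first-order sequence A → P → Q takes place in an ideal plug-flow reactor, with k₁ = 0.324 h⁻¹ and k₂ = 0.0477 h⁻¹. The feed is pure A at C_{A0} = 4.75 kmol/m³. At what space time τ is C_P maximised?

The intermediate peaks when r₁ = r₂, i.e. k₁e^(−k₁τ) = k₂e^(−k₂τ), giving τ_opt = ln(k₂/k₁)/(k₂−k₁).
= ln(0.0477/0.324)/(0.0477−0.324) = ln(0.1472)/-0.2763 = -1.916/-0.2763 = 6.93 h.

6.93 h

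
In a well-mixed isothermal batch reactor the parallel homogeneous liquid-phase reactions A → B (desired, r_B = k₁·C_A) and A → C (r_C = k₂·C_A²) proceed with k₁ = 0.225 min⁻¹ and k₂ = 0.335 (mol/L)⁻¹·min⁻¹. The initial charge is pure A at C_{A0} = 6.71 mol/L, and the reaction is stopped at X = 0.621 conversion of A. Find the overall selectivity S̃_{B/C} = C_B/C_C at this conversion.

C_A = C_{A0}(1−X) = 2.543 mol/L.
Along a PFR/batch, dC_B/dC_A = −r_B/(r_B+r_C) = −k₁/(k₁+k₂·C_A).
Integrating from C_{A0} to C_A: C_B = (0.225/0.335)·ln[(0.225+0.335·6.71)/(0.225+0.335·2.54)] = 0.6716·ln(2.473/1.077) = 0.5583 mol/L.
C_C = (C_{A0}−C_A)−C_B = 3.609 mol/L; S̃_{B/C} = 0.5583/3.609 = 0.155.

0.155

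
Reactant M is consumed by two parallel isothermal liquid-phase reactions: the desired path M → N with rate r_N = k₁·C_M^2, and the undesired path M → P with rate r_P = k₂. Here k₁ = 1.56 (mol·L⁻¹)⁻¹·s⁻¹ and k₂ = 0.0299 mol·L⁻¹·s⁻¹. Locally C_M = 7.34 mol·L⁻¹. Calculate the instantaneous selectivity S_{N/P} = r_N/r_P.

2811

S_{N/P} = r_N/r_P = (k₁·C_M^2)/(k₂) = (k₁/k₂)·C_M^2.
= (1.56×7.340^2) / (0.0299) = 84.05/0.02990 = 2811.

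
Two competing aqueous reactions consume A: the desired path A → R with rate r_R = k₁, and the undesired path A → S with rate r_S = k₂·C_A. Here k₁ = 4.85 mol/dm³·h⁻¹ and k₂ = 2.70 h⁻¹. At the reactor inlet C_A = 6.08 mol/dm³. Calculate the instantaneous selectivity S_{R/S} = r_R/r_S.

0.295

S_{R/S} = r_R/r_S = (k₁)/(k₂·C_A) = (k₁/k₂)·C_A⁻¹.
= (4.85) / (2.70×6.080) = 4.850/16.42 = 0.295.
The undesired path is higher order in A, so low C_A (CSTR or dilute feed) favours R.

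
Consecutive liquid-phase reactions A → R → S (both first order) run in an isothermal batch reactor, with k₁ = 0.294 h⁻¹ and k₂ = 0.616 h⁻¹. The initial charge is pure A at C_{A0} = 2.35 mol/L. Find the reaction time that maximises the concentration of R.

Setting dC_R/dt = 0 gives t_opt = ln(k₂/k₁)/(k₂−k₁).
= ln(0.616/0.294)/(0.616−0.294) = ln(2.095)/0.3220 = 0.7397/0.3220 = 2.30 h.

2.30 h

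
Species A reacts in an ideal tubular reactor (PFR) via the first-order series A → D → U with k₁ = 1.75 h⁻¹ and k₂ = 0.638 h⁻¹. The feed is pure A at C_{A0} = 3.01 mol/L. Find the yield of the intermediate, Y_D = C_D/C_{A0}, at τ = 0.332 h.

Solving the coupled first-order balances gives C_D(τ) = [k₁/(k₂−k₁)]·C_{A0}·(e^(−k₁τ) − e^(−k₂τ)).
e^(−k₁τ) = e^(−1.75×0.332) = e^(−0.5810) = 0.5593; e^(−k₂τ) = e^(−0.2118) = 0.8091.
C_D = 1.75×3.01/(0.638−1.75) × (0.5593−0.8091) = (-4.737)×(-0.2498) = 1.183 mol/L.
Y_D = C_D/C_{A0} = 1.183/3.01 = 0.393.

0.393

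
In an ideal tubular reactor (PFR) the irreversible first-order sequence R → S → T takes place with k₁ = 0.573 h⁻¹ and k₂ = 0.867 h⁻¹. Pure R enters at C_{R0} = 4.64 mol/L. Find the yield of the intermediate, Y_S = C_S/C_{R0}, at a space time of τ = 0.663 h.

The intermediate concentration in a first-order A→B→C sequence is C_S = k₁C_{R0}(e^(−k₁τ) − e^(−k₂τ))/(k₂−k₁).
e^(−k₁τ) = e^(−0.573×0.663) = e^(−0.3799) = 0.6839; e^(−k₂τ) = e^(−0.5748) = 0.5628.
C_S = 0.573×4.64/(0.867−0.573) × (0.6839−0.5628) = 9.043×0.1211 = 1.095 mol/L.
Y_S = C_S/C_{R0} = 1.095/4.64 = 0.236.

0.236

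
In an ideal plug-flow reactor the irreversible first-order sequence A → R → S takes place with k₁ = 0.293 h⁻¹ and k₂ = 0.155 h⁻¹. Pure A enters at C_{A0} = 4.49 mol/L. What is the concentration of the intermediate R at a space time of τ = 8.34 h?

Solving the coupled first-order balances gives C_R(τ) = [k₁/(k₂−k₁)]·C_{A0}·(e^(−k₁τ) − e^(−k₂τ)).
e^(−k₁τ) = e^(−0.293×8.34) = e^(−2.444) = 0.08685; e^(−k₂τ) = e^(−1.293) = 0.2745.
C_R = 0.293×4.49/(0.155−0.293) × (0.08685−0.2745) = (-9.533)×(-0.1877) = 1.789 mol/L.

1.79 mol/L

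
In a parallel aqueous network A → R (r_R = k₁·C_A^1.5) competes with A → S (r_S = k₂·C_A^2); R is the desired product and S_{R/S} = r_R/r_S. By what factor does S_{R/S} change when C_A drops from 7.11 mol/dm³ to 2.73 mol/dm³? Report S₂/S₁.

S_{R/S} = (k₁/k₂)·C_A^-0.5, so S₂/S₁ = (C_{A,2}/C_{A,1})^-0.5.
= (2.73/7.11)^(-0.5) = (0.3840)^(-0.5) = 1.61.

1.61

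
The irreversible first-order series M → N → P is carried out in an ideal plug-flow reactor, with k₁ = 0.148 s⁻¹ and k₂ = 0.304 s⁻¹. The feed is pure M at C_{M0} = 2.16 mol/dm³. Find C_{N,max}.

0.531 mol/dm³

At the optimum, C_{N,max}/C_{M0} = (k₁/k₂)^[k₂/(k₂−k₁)].
= (0.148/0.304)^(0.304/(0.304−0.148)) = (0.4868)^(1.949) = 0.2459.
C_{N,max} = 0.2459×2.16 = 0.531 mol/dm³.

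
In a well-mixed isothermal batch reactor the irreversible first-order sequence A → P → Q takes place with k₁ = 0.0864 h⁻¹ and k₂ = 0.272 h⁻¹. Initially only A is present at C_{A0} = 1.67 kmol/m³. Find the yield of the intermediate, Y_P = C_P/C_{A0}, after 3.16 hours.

0.157

For first-order series with pure A initially, C_P(t) = k₁C_{A0}/(k₂−k₁)·(e^(−k₁t) − e^(−k₂t)).
e^(−k₁t) = e^(−0.0864×3.16) = e^(−0.2730) = 0.7611; e^(−k₂t) = e^(−0.8595) = 0.4234.
C_P = 0.0864×1.67/(0.272−0.0864) × (0.7611−0.4234) = 0.7774×0.3377 = 0.2625 kmol/m³.
Y_P = C_P/C_{A0} = 0.2625/1.67 = 0.157.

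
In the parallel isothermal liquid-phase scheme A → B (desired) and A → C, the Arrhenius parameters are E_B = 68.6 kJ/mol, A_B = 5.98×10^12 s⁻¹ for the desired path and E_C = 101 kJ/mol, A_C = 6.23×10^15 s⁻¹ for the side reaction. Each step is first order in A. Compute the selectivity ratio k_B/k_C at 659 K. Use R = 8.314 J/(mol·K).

k_B/k_C = (A_B/A_C)·exp[−(E_B−E_C)/(RT)] = (A_B/A_C)·exp[(E_C−E_B)/(RT)].
(E_C−E_B)/(RT) = (101−68.6)×10³/(8.314×659) = 32400/5479 = 5.914.
k_B/k_C = (5.98×10^12/6.23×10^15)·exp(5.914) = 9.599×10^-4 × 370.0 = 0.355.

0.355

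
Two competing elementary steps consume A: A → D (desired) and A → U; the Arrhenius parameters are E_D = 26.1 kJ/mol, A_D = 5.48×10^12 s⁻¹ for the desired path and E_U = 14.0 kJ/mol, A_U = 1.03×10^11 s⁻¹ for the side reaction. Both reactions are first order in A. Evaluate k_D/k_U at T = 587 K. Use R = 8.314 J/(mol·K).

k_D/k_U = (A_D/A_U)·exp[−(E_D−E_U)/(RT)] = (A_D/A_U)·exp[(E_U−E_D)/(RT)].
(E_U−E_D)/(RT) = (14.0−26.1)×10³/(8.314×587) = -12100/4880 = -2.479.
k_D/k_U = (5.48×10^12/1.03×10^11)·exp(-2.479) = 53.20 × 0.08380 = 4.46.
Since E_D > E_U, raising the temperature improves selectivity toward D.

4.46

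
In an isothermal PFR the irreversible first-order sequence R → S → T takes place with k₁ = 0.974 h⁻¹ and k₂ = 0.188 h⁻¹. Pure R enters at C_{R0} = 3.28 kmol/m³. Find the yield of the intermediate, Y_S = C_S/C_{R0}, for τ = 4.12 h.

0.549

Solving the coupled first-order balances gives C_S(τ) = [k₁/(k₂−k₁)]·C_{R0}·(e^(−k₁τ) − e^(−k₂τ)).
e^(−k₁τ) = e^(−0.974×4.12) = e^(−4.013) = 0.01808; e^(−k₂τ) = e^(−0.7746) = 0.4609.
C_S = 0.974×3.28/(0.188−0.974) × (0.01808−0.4609) = (-4.065)×(-0.4428) = 1.800 kmol/m³.
Y_S = C_S/C_{R0} = 1.800/3.28 = 0.549.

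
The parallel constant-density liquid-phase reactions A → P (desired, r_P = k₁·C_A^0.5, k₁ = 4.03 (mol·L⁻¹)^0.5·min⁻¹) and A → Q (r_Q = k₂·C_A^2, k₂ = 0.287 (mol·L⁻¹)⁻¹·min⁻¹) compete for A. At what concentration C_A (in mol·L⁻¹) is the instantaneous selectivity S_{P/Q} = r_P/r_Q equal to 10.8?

1.19 mol·L⁻¹

S_{P/Q} = (k₁/k₂)·C_A^-1.5 ⇒ C_A = (S·k₂/k₁)^(1/(-1.5)).
= (10.8×0.287/4.03)^(-0.6667) = (0.7691)^(-0.6667) = 1.19 mol·L⁻¹.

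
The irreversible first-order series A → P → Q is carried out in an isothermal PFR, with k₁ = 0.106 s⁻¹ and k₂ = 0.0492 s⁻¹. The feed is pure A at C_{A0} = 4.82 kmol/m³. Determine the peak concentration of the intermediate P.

At the optimum, C_{P,max}/C_{A0} = (k₁/k₂)^[k₂/(k₂−k₁)].
= (0.106/0.0492)^(0.0492/(0.0492−0.106)) = (2.154)^(-0.8662) = 0.5144.
C_{P,max} = 0.5144×4.82 = 2.48 kmol/m³.

2.48 kmol/m³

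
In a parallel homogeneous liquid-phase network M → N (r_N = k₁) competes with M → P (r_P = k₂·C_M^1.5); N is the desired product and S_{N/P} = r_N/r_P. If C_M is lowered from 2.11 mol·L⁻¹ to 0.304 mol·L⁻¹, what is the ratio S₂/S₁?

S_{N/P} = (k₁/k₂)·C_M^-1.5, so S₂/S₁ = (C_{M,2}/C_{M,1})^-1.5.
= (0.304/2.11)^(-1.5) = (0.1441)^(-1.5) = 18.3.
Selectivity toward N rises as C_M falls — low-concentration operation is favoured.

18.3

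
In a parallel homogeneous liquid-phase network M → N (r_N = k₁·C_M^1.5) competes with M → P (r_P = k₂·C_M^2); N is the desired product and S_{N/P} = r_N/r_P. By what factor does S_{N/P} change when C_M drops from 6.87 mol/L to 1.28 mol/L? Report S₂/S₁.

S_{N/P} = (k₁/k₂)·C_M^-0.5, so S₂/S₁ = (C_{M,2}/C_{M,1})^-0.5.
= (1.28/6.87)^(-0.5) = (0.1863)^(-0.5) = 2.32.

2.32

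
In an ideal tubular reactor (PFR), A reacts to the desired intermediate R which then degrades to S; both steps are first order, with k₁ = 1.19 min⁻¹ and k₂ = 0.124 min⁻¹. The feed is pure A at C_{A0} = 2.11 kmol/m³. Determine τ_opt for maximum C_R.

2.12 min

Setting dC_R/dτ = 0 gives τ_opt = ln(k₂/k₁)/(k₂−k₁).
= ln(0.124/1.19)/(0.124−1.19) = ln(0.1042)/-1.066 = -2.261/-1.066 = 2.12 min.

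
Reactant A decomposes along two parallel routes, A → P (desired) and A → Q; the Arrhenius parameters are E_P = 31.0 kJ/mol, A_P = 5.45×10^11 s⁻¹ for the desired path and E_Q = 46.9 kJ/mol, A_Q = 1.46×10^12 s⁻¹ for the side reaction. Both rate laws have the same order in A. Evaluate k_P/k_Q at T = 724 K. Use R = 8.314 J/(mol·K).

5.24

Since both paths have the same order in A, the concentration cancels and S_{P/Q} = k_P/k_Q = (A_P/A_Q)·exp[(E_Q−E_P)/(RT)].
(E_Q−E_P)/(RT) = (46.9−31.0)×10³/(8.314×724) = 15900/6019 = 2.641.
k_P/k_Q = (5.45×10^11/1.46×10^12)·exp(2.641) = 0.3733 × 14.03 = 5.24.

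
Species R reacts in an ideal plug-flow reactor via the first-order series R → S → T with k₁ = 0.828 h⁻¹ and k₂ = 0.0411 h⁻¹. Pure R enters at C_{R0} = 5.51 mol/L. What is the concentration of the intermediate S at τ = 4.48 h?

For first-order series with pure R initially, C_S(τ) = k₁C_{R0}/(k₂−k₁)·(e^(−k₁τ) − e^(−k₂τ)).
e^(−k₁τ) = e^(−0.828×4.48) = e^(−3.709) = 0.02449; e^(−k₂τ) = e^(−0.1841) = 0.8318.
C_S = 0.828×5.51/(0.0411−0.828) × (0.02449−0.8318) = (-5.798)×(-0.8073) = 4.681 mol/L.

4.68 mol/L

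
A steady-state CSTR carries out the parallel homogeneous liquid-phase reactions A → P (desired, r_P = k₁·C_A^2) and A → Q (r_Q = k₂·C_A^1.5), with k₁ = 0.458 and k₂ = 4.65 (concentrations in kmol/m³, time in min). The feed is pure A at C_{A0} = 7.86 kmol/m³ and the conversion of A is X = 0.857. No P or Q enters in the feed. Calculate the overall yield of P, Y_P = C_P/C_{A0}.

0.0810

Exit C_A = C_{A0}(1−X) = 7.86×0.143 = 1.124 kmol/m³.
Rates in a CSTR are evaluated at the outlet concentration: r_P = 0.458×1.124^2 = 0.5786, r_Q = 4.65×1.124^1.5 = 5.541.
Fraction of consumed A going to P: r_P/(r_P+r_Q) = 0.09455.
C_P = 0.09455·C_{A0}·X = 0.09455×7.86×0.857 = 0.637 kmol/m³; Y_P = C_P/C_{A0} = 0.0810.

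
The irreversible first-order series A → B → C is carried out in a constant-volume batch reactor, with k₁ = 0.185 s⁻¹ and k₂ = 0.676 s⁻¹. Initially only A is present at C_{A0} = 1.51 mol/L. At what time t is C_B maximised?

Setting dC_B/dt = 0 gives t_opt = ln(k₂/k₁)/(k₂−k₁).
= ln(0.676/0.185)/(0.676−0.185) = ln(3.654)/0.4910 = 1.296/0.4910 = 2.64 s.

2.64 s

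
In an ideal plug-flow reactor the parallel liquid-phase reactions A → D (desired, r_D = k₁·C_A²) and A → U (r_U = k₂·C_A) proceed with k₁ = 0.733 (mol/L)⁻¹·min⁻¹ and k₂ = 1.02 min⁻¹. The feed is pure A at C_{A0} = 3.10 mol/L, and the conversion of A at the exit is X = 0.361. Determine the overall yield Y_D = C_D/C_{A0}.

0.232

C_A = C_{A0}(1−X) = 1.981 mol/L.
Along a PFR/batch, dC_U/dC_A = −r_U/(r_D+r_U) = −k₂/(k₂+k₁·C_A).
Integrating from C_{A0} to C_A: C_U = (1.02/0.733)·ln[(1.02+0.733·3.10)/(1.02+0.733·1.98)] = 1.392·ln(3.292/2.472) = 0.3988 mol/L.
Then C_D = (C_{A0}−C_A) − C_U = 1.119 − 0.3988 = 0.7203 mol/L.
Y_D = C_D/C_{A0} = 0.7203/3.10 = 0.232.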